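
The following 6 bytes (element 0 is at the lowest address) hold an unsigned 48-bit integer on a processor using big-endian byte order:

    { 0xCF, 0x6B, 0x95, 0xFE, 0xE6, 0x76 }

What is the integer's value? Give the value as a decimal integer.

228060984960630

In big-endian order the high byte comes first in memory.
The bytes are already most-significant first: 0xCF6B95FEE676.
0xCF6B95FEE676 = 228060984960630.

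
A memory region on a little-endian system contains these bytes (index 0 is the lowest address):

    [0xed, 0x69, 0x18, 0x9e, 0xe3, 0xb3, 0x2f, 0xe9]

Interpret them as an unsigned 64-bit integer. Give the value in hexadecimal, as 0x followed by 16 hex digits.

0xE92FB3E39E1869ED

Little-endian stores the least-significant byte at the lowest address.
Reassemble most-significant byte first: E9 2F B3 E3 9E 18 69 ED → 0xE92FB3E39E1869ED.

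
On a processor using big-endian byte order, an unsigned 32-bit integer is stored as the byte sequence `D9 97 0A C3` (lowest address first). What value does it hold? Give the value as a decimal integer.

3650554563

In big-endian order the high byte comes first in memory.
The bytes are already most-significant first: 0xD9970AC3.
0xD9970AC3 = 3650554563.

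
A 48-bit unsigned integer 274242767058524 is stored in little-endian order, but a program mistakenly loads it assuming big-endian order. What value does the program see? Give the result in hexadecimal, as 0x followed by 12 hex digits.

274242767058524 in 48-bit hexadecimal is 0xF96C1EB6765C.
Stored little-endian, the bytes at ascending addresses are 5C 76 B6 1E 6C F9.
Read back as big-endian, the last byte is least significant, giving 0x5C76B61E6CF9.

0x5C76B61E6CF9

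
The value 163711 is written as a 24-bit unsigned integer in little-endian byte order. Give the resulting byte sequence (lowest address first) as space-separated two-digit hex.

163711 in hexadecimal, padded to 24 bits, is 0x027F7F.
Split into bytes (most-significant first): 02 7F 7F.
Little-endian stores the least-significant byte at the lowest address.
So at ascending addresses the bytes are 7F 7F 02.

7F 7F 02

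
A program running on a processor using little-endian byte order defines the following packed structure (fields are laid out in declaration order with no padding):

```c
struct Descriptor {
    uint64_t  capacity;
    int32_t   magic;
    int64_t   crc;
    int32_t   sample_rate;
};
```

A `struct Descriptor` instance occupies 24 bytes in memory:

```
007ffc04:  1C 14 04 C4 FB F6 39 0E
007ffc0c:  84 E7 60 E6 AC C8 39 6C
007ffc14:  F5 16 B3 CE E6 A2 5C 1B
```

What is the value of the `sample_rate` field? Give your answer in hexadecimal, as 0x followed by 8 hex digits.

0x1B5CA2E6

`sample_rate` follows `capacity` (8 B), `magic` (4 B), `crc` (8 B), so it starts at offset 8 + 4 + 8 = 20 and occupies 4 bytes.
Bytes at offsets 20..23: E6 A2 5C 1B.
Little-endian: lowest address holds the least-significant byte.
Reassemble most-significant byte first: 1B 5C A2 E6 → 0x1B5CA2E6.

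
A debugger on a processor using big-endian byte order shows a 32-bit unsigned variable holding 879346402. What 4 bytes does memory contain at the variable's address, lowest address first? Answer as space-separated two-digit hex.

34 69 C2 E2

879346402 in hexadecimal, padded to 32 bits, is 0x3469C2E2.
Split into bytes (most-significant first): 34 69 C2 E2.
Big-endian: lowest address holds the most-significant byte.
So the memory order matches the most-significant-first order: 34 69 C2 E2.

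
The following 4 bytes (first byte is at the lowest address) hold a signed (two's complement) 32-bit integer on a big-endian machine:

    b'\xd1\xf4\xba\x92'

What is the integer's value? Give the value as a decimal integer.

-772490606

Big-endian stores the most-significant byte at the lowest address.
The bytes are already most-significant first: 0xD1F4BA92.
Top bit is set, so as a signed 32-bit value this is 0xD1F4BA92 − 2^32 = -772490606.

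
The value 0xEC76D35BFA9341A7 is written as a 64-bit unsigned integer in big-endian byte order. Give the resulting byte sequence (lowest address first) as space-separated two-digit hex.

Split into bytes (most-significant first): EC 76 D3 5B FA 93 41 A7.
Big-endian stores the most-significant byte at the lowest address.
So the memory order matches the most-significant-first order: EC 76 D3 5B FA 93 41 A7.

EC 76 D3 5B FA 93 41 A7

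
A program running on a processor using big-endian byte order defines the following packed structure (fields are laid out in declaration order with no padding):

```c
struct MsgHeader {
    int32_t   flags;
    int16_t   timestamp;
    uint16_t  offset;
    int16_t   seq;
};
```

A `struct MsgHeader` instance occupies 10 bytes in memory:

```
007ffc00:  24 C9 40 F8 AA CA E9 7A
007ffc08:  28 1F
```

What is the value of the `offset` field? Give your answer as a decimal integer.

`offset` follows `flags` (4 B), `timestamp` (2 B), so it starts at offset 4 + 2 = 6 and occupies 2 bytes.
Bytes at offsets 6..7: E9 7A.
Big-endian: lowest address holds the most-significant byte.
The bytes are already most-significant first: 0xE97A.
0xE97A = 59770.

59770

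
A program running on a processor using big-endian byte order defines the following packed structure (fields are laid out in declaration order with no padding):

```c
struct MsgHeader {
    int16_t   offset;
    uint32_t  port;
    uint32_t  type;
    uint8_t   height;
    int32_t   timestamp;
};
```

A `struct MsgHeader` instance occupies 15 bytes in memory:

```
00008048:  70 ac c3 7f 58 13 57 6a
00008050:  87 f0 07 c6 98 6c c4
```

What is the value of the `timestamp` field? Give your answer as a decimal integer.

`timestamp` follows `offset` (2 B), `port` (4 B), `type` (4 B), `height` (1 B), so it starts at offset 2 + 4 + 4 + 1 = 11 and occupies 4 bytes.
Bytes at offsets 11..14: C6 98 6C C4.
Big-endian stores the most-significant byte at the lowest address.
The bytes are already most-significant first: 0xC6986CC4.
Top bit is set, so as a signed 32-bit value this is 0xC6986CC4 − 2^32 = -963089212.

-963089212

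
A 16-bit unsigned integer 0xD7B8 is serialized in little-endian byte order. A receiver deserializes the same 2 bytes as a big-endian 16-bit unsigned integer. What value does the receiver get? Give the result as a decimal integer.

Stored little-endian, the bytes at ascending addresses are B8 D7.
Read back as big-endian, the last byte is least significant, giving 0xB8D7.
0xB8D7 = 47319.

47319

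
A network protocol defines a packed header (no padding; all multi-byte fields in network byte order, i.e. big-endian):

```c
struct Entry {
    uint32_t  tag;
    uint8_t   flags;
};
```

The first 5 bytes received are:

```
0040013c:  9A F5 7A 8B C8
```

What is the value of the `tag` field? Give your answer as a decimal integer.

`tag` is the first field, at byte offset 0, occupying 4 bytes.
Bytes at offsets 0..3: 9A F5 7A 8B.
Big-endian stores the most-significant byte at the lowest address.
The bytes are already most-significant first: 0x9AF57A8B.
0x9AF57A8B = 2599778955.

2599778955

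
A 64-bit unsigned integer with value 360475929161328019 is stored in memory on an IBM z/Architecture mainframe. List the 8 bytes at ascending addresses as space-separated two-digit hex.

360475929161328019 in hexadecimal, padded to 64 bits, is 0x0500AAF29BBD6593.
Split into bytes (most-significant first): 05 00 AA F2 9B BD 65 93.
Big-endian stores the most-significant byte at the lowest address.
So the memory order matches the most-significant-first order: 05 00 AA F2 9B BD 65 93.

05 00 AA F2 9B BD 65 93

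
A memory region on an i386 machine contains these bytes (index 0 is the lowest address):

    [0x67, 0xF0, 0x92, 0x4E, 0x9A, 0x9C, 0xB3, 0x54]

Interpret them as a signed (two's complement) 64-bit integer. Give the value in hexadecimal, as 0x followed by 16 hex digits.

0x54B39C9A4E92F067

Little-endian stores the least-significant byte at the lowest address.
Reassemble most-significant byte first: 54 B3 9C 9A 4E 92 F0 67 → 0x54B39C9A4E92F067.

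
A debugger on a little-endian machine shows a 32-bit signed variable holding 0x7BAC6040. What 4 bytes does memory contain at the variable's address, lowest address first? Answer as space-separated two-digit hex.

40 60 AC 7B

Split into bytes (most-significant first): 7B AC 60 40.
Little-endian stores the least-significant byte at the lowest address.
So at ascending addresses the bytes are 40 60 AC 7B.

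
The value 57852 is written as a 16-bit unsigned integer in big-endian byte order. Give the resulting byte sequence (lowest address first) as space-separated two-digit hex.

E1 FC

57852 in hexadecimal, padded to 16 bits, is 0xE1FC.
Split into bytes (most-significant first): E1 FC.
Big-endian: lowest address holds the most-significant byte.
So the memory order matches the most-significant-first order: E1 FC.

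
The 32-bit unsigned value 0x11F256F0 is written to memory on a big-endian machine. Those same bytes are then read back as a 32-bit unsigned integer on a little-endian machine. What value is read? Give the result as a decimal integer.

Stored big-endian, the bytes at ascending addresses are 11 F2 56 F0.
Read back as little-endian, the first byte is least significant, giving 0xF056F211.
0xF056F211 = 4032229905.

4032229905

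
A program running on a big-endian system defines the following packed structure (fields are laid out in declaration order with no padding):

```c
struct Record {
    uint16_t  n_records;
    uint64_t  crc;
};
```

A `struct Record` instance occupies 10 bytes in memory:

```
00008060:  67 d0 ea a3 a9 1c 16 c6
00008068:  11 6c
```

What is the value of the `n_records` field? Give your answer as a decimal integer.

26576

`n_records` is the first field, at byte offset 0, occupying 2 bytes.
Bytes at offsets 0..1: 67 D0.
In big-endian order the high byte comes first in memory.
The bytes are already most-significant first: 0x67D0.
0x67D0 = 26576.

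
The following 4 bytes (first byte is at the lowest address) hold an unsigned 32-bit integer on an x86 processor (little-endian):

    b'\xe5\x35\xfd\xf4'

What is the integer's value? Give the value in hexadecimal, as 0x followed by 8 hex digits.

0xF4FD35E5

Little-endian: lowest address holds the least-significant byte.
Reassemble most-significant byte first: F4 FD 35 E5 → 0xF4FD35E5.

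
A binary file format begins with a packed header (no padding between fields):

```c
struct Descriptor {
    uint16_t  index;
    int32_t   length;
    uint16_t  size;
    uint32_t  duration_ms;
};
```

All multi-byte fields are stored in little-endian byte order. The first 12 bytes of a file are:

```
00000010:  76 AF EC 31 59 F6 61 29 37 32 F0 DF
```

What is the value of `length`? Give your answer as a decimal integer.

`length` follows `index` (2 bytes), so it starts at byte offset 2 and occupies 4 bytes.
Bytes at offsets 2..5: EC 31 59 F6.
Little-endian: lowest address holds the least-significant byte.
Reassemble most-significant byte first: F6 59 31 EC → 0xF65931EC.
Top bit is set, so as a signed 32-bit value this is 0xF65931EC − 2^32 = -161926676.

-161926676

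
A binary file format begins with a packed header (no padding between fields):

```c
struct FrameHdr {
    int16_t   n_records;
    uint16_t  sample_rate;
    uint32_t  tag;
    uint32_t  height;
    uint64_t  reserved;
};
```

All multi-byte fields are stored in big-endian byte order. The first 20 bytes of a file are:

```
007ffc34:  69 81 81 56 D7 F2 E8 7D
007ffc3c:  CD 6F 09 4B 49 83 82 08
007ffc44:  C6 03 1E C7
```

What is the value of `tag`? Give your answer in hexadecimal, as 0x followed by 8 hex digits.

`tag` follows `n_records` (2 B), `sample_rate` (2 B), so it starts at offset 2 + 2 = 4 and occupies 4 bytes.
Bytes at offsets 4..7: D7 F2 E8 7D.
Big-endian stores the most-significant byte at the lowest address.
The bytes are already most-significant first: 0xD7F2E87D.

0xD7F2E87D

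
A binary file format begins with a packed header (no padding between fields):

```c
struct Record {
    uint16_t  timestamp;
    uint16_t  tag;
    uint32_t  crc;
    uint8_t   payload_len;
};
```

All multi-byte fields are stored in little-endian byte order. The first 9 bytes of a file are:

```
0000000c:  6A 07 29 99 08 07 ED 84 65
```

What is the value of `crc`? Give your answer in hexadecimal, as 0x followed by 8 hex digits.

0x84ED0708

`crc` follows `timestamp` (2 B), `tag` (2 B), so it starts at offset 2 + 2 = 4 and occupies 4 bytes.
Bytes at offsets 4..7: 08 07 ED 84.
In little-endian order the low byte comes first in memory.
Reassemble most-significant byte first: 84 ED 07 08 → 0x84ED0708.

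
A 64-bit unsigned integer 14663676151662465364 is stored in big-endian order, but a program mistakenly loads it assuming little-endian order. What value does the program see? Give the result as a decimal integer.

6075696444287188939

14663676151662465364 in 64-bit hexadecimal is 0xCB7FD7C4B9355154.
Stored big-endian, the bytes at ascending addresses are CB 7F D7 C4 B9 35 51 54.
Read back as little-endian, the first byte is least significant, giving 0x545135B9C4D77FCB.
0x545135B9C4D77FCB = 6075696444287188939.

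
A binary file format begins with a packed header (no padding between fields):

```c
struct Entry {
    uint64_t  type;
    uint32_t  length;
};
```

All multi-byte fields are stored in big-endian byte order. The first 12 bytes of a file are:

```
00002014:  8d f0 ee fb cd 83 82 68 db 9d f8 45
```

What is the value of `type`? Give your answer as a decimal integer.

`type` is the first field, at byte offset 0, occupying 8 bytes.
Bytes at offsets 0..7: 8D F0 EE FB CD 83 82 68.
In big-endian order the high byte comes first in memory.
The bytes are already most-significant first: 0x8DF0EEFBCD838268.
0x8DF0EEFBCD838268 = 10227937519010546280.

10227937519010546280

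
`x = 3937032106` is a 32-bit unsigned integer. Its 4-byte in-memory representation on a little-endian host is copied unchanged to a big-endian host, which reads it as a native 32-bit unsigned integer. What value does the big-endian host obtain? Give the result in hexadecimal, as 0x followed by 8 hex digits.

3937032106 in 32-bit hexadecimal is 0xEAAA57AA.
Stored little-endian, the bytes at ascending addresses are AA 57 AA EA.
Read back as big-endian, the last byte is least significant, giving 0xAA57AAEA.

0xAA57AAEA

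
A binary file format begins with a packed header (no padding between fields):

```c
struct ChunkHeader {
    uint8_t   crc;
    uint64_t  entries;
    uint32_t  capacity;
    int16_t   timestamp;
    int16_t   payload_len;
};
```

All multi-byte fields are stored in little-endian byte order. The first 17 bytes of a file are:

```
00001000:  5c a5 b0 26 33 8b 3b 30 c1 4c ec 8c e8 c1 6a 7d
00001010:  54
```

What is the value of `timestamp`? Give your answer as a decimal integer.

`timestamp` follows `crc` (1 B), `entries` (8 B), `capacity` (4 B), so it starts at offset 1 + 8 + 4 = 13 and occupies 2 bytes.
Bytes at offsets 13..14: C1 6A.
Little-endian stores the least-significant byte at the lowest address.
Reassemble most-significant byte first: 6A C1 → 0x6AC1.
0x6AC1 = 27329.

27329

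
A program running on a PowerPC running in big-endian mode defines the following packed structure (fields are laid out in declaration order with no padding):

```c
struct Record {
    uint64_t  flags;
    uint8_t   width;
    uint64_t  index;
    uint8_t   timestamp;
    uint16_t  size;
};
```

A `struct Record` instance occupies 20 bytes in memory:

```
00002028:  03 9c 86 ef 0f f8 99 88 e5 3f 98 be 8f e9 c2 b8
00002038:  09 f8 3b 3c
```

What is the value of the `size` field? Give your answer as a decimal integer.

`size` follows `flags` (8 B), `width` (1 B), `index` (8 B), `timestamp` (1 B), so it starts at offset 8 + 1 + 8 + 1 = 18 and occupies 2 bytes.
Bytes at offsets 18..19: 3B 3C.
Big-endian stores the most-significant byte at the lowest address.
The bytes are already most-significant first: 0x3B3C.
0x3B3C = 15164.

15164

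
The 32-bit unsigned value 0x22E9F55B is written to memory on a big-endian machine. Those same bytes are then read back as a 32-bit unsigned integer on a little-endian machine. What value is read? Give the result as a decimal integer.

Stored big-endian, the bytes at ascending addresses are 22 E9 F5 5B.
Read back as little-endian, the first byte is least significant, giving 0x5BF5E922.
0x5BF5E922 = 1542842658.

1542842658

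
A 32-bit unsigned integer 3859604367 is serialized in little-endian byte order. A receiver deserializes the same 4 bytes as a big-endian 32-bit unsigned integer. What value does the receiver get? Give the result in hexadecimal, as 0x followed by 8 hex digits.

0x8FE30CE6

3859604367 in 32-bit hexadecimal is 0xE60CE38F.
Stored little-endian, the bytes at ascending addresses are 8F E3 0C E6.
Read back as big-endian, the last byte is least significant, giving 0x8FE30CE6.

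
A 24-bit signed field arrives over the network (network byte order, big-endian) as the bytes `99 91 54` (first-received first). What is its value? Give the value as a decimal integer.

Big-endian stores the most-significant byte at the lowest address.
The bytes are already most-significant first: 0x999154.
Top bit is set, so as a signed 24-bit value this is 0x999154 − 2^24 = -6713004.

-6713004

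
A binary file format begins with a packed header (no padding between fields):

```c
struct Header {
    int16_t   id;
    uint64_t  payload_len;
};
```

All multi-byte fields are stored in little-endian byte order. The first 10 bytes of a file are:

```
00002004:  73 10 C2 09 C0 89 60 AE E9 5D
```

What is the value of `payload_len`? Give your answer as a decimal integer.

6767131644752038338

`payload_len` follows `id` (2 bytes), so it starts at byte offset 2 and occupies 8 bytes.
Bytes at offsets 2..9: C2 09 C0 89 60 AE E9 5D.
Little-endian stores the least-significant byte at the lowest address.
Reassemble most-significant byte first: 5D E9 AE 60 89 C0 09 C2 → 0x5DE9AE6089C009C2.
0x5DE9AE6089C009C2 = 6767131644752038338.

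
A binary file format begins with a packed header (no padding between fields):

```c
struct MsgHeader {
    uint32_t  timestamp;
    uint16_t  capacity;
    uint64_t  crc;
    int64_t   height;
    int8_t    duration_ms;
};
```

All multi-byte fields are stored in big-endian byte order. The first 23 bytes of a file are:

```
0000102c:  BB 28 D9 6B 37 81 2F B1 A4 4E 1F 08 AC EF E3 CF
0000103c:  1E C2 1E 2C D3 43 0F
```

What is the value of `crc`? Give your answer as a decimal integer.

`crc` follows `timestamp` (4 B), `capacity` (2 B), so it starts at offset 4 + 2 = 6 and occupies 8 bytes.
Bytes at offsets 6..13: 2F B1 A4 4E 1F 08 AC EF.
Big-endian: lowest address holds the most-significant byte.
The bytes are already most-significant first: 0x2FB1A44E1F08ACEF.
0x2FB1A44E1F08ACEF = 3436708646095465711.

3436708646095465711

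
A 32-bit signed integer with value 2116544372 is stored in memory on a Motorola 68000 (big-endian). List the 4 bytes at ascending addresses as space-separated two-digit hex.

7E 27 E7 74

2116544372 in hexadecimal, padded to 32 bits, is 0x7E27E774.
Split into bytes (most-significant first): 7E 27 E7 74.
Big-endian: lowest address holds the most-significant byte.
So the memory order matches the most-significant-first order: 7E 27 E7 74.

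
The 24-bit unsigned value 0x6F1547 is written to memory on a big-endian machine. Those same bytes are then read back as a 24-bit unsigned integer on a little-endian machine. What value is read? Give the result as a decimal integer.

4658543

Stored big-endian, the bytes at ascending addresses are 6F 15 47.
Read back as little-endian, the first byte is least significant, giving 0x47156F.
0x47156F = 4658543.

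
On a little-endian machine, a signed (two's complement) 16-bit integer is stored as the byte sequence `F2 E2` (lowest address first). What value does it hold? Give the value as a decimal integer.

Little-endian: lowest address holds the least-significant byte.
Reassemble most-significant byte first: E2 F2 → 0xE2F2.
Top bit is set, so as a signed 16-bit value this is 0xE2F2 − 2^16 = -7438.

-7438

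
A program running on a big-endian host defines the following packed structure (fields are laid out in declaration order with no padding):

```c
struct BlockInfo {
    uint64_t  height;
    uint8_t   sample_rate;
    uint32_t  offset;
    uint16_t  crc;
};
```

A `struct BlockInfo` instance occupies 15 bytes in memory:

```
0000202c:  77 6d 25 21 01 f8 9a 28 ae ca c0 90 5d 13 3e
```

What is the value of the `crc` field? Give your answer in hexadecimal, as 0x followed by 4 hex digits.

`crc` follows `height` (8 B), `sample_rate` (1 B), `offset` (4 B), so it starts at offset 8 + 1 + 4 = 13 and occupies 2 bytes.
Bytes at offsets 13..14: 13 3E.
In big-endian order the high byte comes first in memory.
The bytes are already most-significant first: 0x133E.

0x133E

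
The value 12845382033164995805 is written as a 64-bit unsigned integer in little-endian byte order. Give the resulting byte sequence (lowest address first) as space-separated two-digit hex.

12845382033164995805 in hexadecimal, padded to 64 bits, is 0xB243F6E6C2FC0CDD.
Split into bytes (most-significant first): B2 43 F6 E6 C2 FC 0C DD.
Little-endian: lowest address holds the least-significant byte.
So at ascending addresses the bytes are DD 0C FC C2 E6 F6 43 B2.

DD 0C FC C2 E6 F6 43 B2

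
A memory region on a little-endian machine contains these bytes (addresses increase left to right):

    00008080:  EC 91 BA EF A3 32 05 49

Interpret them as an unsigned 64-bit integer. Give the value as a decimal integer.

5261667419335332332

In little-endian order the low byte comes first in memory.
Reassemble most-significant byte first: 49 05 32 A3 EF BA 91 EC → 0x490532A3EFBA91EC.
0x490532A3EFBA91EC = 5261667419335332332.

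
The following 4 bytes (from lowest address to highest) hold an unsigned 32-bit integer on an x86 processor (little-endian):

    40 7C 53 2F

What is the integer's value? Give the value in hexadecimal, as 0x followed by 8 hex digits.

0x2F537C40

Little-endian stores the least-significant byte at the lowest address.
Reassemble most-significant byte first: 2F 53 7C 40 → 0x2F537C40.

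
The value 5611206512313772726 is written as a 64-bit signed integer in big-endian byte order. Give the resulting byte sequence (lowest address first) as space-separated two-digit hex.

4D DF 02 97 EF D2 2A B6

5611206512313772726 in hexadecimal, padded to 64 bits, is 0x4DDF0297EFD22AB6.
Split into bytes (most-significant first): 4D DF 02 97 EF D2 2A B6.
Big-endian stores the most-significant byte at the lowest address.
So the memory order matches the most-significant-first order: 4D DF 02 97 EF D2 2A B6.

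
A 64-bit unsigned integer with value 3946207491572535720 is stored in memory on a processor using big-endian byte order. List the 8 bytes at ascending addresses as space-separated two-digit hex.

36 C3 BE CE 41 2A 91 A8

3946207491572535720 in hexadecimal, padded to 64 bits, is 0x36C3BECE412A91A8.
Split into bytes (most-significant first): 36 C3 BE CE 41 2A 91 A8.
Big-endian: lowest address holds the most-significant byte.
So the memory order matches the most-significant-first order: 36 C3 BE CE 41 2A 91 A8.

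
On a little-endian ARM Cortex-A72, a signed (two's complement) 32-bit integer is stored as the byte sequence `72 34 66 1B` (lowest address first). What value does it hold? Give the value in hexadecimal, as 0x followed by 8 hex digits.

0x1B663472

Little-endian stores the least-significant byte at the lowest address.
Reassemble most-significant byte first: 1B 66 34 72 → 0x1B663472.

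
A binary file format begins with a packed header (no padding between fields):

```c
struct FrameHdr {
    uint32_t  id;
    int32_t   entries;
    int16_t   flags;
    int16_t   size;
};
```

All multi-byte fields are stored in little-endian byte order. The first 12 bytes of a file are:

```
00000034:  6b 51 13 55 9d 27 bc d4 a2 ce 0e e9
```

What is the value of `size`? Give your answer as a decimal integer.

`size` follows `id` (4 B), `entries` (4 B), `flags` (2 B), so it starts at offset 4 + 4 + 2 = 10 and occupies 2 bytes.
Bytes at offsets 10..11: 0E E9.
Little-endian stores the least-significant byte at the lowest address.
Reassemble most-significant byte first: E9 0E → 0xE90E.
Top bit is set, so as a signed 16-bit value this is 0xE90E − 2^16 = -5874.

-5874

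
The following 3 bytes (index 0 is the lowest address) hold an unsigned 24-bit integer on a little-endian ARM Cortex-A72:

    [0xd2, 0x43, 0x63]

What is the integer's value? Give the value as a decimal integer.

6505426

Little-endian: lowest address holds the least-significant byte.
Reassemble most-significant byte first: 63 43 D2 → 0x6343D2.
0x6343D2 = 6505426.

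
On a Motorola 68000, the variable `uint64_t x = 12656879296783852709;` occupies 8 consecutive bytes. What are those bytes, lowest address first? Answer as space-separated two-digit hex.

AF A6 44 A9 51 CC 24 A5

12656879296783852709 in hexadecimal, padded to 64 bits, is 0xAFA644A951CC24A5.
Split into bytes (most-significant first): AF A6 44 A9 51 CC 24 A5.
Big-endian stores the most-significant byte at the lowest address.
So the memory order matches the most-significant-first order: AF A6 44 A9 51 CC 24 A5.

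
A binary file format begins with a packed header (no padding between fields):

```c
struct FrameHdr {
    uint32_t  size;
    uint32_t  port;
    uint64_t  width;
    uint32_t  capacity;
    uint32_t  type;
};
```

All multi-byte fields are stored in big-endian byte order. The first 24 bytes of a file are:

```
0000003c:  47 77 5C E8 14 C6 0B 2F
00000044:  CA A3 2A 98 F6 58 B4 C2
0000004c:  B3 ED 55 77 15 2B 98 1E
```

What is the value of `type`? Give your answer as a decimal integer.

`type` follows `size` (4 B), `port` (4 B), `width` (8 B), `capacity` (4 B), so it starts at offset 4 + 4 + 8 + 4 = 20 and occupies 4 bytes.
Bytes at offsets 20..23: 15 2B 98 1E.
In big-endian order the high byte comes first in memory.
The bytes are already most-significant first: 0x152B981E.
0x152B981E = 355178526.

355178526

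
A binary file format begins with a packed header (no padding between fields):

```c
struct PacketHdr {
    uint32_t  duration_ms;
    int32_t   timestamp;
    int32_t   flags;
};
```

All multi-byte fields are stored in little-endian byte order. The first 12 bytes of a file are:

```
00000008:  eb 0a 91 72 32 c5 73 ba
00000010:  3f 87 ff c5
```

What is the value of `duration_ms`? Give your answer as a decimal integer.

`duration_ms` is the first field, at byte offset 0, occupying 4 bytes.
Bytes at offsets 0..3: EB 0A 91 72.
Little-endian stores the least-significant byte at the lowest address.
Reassemble most-significant byte first: 72 91 0A EB → 0x72910AEB.
0x72910AEB = 1922108139.

1922108139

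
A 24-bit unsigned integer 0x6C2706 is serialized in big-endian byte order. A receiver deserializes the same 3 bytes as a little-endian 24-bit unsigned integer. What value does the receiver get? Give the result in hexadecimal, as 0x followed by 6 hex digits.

0x06276C

Stored big-endian, the bytes at ascending addresses are 6C 27 06.
Read back as little-endian, the first byte is least significant, giving 0x06276C.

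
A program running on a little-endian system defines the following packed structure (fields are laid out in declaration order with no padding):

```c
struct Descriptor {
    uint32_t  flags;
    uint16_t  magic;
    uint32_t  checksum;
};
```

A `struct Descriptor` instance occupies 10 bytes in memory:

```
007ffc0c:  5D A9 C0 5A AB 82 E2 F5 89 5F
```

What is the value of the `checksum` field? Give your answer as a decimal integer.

`checksum` follows `flags` (4 B), `magic` (2 B), so it starts at offset 4 + 2 = 6 and occupies 4 bytes.
Bytes at offsets 6..9: E2 F5 89 5F.
In little-endian order the low byte comes first in memory.
Reassemble most-significant byte first: 5F 89 F5 E2 → 0x5F89F5E2.
0x5F89F5E2 = 1602876898.

1602876898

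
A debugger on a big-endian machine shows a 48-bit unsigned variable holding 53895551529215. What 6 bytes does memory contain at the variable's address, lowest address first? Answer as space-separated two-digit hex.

31 04 89 34 30 FF

53895551529215 in hexadecimal, padded to 48 bits, is 0x3104893430FF.
Split into bytes (most-significant first): 31 04 89 34 30 FF.
Big-endian: lowest address holds the most-significant byte.
So the memory order matches the most-significant-first order: 31 04 89 34 30 FF.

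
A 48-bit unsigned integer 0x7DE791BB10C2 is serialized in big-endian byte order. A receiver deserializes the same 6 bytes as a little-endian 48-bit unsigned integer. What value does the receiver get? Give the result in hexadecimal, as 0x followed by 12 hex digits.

Stored big-endian, the bytes at ascending addresses are 7D E7 91 BB 10 C2.
Read back as little-endian, the first byte is least significant, giving 0xC210BB91E77D.

0xC210BB91E77D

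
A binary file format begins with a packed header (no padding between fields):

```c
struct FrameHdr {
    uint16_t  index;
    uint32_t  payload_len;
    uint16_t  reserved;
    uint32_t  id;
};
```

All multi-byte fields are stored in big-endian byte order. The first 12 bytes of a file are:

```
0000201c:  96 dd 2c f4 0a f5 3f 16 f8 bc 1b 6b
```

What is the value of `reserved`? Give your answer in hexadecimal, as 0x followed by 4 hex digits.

`reserved` follows `index` (2 B), `payload_len` (4 B), so it starts at offset 2 + 4 = 6 and occupies 2 bytes.
Bytes at offsets 6..7: 3F 16.
In big-endian order the high byte comes first in memory.
The bytes are already most-significant first: 0x3F16.

0x3F16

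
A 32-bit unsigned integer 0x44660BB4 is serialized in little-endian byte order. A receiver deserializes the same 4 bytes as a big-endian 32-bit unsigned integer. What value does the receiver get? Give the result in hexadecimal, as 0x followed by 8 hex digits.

Stored little-endian, the bytes at ascending addresses are B4 0B 66 44.
Read back as big-endian, the last byte is least significant, giving 0xB40B6644.

0xB40B6644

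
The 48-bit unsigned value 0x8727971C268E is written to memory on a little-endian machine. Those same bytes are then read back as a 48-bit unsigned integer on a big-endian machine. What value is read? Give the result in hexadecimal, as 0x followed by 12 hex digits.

Stored little-endian, the bytes at ascending addresses are 8E 26 1C 97 27 87.
Read back as big-endian, the last byte is least significant, giving 0x8E261C972787.

0x8E261C972787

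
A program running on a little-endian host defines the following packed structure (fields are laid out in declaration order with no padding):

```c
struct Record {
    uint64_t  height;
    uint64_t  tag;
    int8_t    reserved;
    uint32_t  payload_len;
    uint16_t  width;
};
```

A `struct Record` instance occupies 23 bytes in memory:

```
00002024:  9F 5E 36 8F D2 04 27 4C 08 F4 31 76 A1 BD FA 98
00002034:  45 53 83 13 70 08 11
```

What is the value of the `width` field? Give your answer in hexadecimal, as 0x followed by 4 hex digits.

`width` follows `height` (8 B), `tag` (8 B), `reserved` (1 B), `payload_len` (4 B), so it starts at offset 8 + 8 + 1 + 4 = 21 and occupies 2 bytes.
Bytes at offsets 21..22: 08 11.
In little-endian order the low byte comes first in memory.
Reassemble most-significant byte first: 11 08 → 0x1108.

0x1108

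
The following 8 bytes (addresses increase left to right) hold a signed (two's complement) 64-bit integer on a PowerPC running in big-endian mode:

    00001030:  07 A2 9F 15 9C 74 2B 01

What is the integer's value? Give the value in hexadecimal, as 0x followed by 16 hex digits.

Big-endian stores the most-significant byte at the lowest address.
The bytes are already most-significant first: 0x07A29F159C742B01.

0x07A29F159C742B01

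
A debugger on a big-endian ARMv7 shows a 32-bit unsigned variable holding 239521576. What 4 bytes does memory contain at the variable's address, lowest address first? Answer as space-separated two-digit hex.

0E 46 CF 28

239521576 in hexadecimal, padded to 32 bits, is 0x0E46CF28.
Split into bytes (most-significant first): 0E 46 CF 28.
In big-endian order the high byte comes first in memory.
So the memory order matches the most-significant-first order: 0E 46 CF 28.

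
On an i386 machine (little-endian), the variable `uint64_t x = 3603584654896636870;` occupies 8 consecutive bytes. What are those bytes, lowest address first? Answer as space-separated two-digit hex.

C6 A3 29 A9 26 81 02 32

3603584654896636870 in hexadecimal, padded to 64 bits, is 0x32028126A929A3C6.
Split into bytes (most-significant first): 32 02 81 26 A9 29 A3 C6.
Little-endian: lowest address holds the least-significant byte.
So at ascending addresses the bytes are C6 A3 29 A9 26 81 02 32.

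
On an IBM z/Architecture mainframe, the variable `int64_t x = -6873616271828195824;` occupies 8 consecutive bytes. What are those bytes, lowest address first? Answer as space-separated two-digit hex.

Two's complement of -6873616271828195824 in 64 bits: 6873616271828195824 = 0x5F63FD94CCAA19F0; invert → 0xA09C026B3355E60F; add 1 → 0xA09C026B3355E610.
Split into bytes (most-significant first): A0 9C 02 6B 33 55 E6 10.
Big-endian stores the most-significant byte at the lowest address.
So the memory order matches the most-significant-first order: A0 9C 02 6B 33 55 E6 10.

A0 9C 02 6B 33 55 E6 10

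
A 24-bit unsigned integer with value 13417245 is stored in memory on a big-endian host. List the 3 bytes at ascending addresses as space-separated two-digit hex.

13417245 in hexadecimal, padded to 24 bits, is 0xCCBB1D.
Split into bytes (most-significant first): CC BB 1D.
Big-endian: lowest address holds the most-significant byte.
So the memory order matches the most-significant-first order: CC BB 1D.

CC BB 1D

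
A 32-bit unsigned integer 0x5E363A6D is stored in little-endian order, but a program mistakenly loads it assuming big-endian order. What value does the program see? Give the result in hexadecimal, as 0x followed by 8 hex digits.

0x6D3A365E

Stored little-endian, the bytes at ascending addresses are 6D 3A 36 5E.
Read back as big-endian, the last byte is least significant, giving 0x6D3A365E.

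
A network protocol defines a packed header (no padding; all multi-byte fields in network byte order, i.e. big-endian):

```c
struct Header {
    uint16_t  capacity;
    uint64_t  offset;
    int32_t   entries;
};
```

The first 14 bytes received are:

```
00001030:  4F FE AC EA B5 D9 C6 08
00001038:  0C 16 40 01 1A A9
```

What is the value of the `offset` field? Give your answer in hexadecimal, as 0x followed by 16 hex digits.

0xACEAB5D9C6080C16

`offset` follows `capacity` (2 bytes), so it starts at byte offset 2 and occupies 8 bytes.
Bytes at offsets 2..9: AC EA B5 D9 C6 08 0C 16.
In big-endian order the high byte comes first in memory.
The bytes are already most-significant first: 0xACEAB5D9C6080C16.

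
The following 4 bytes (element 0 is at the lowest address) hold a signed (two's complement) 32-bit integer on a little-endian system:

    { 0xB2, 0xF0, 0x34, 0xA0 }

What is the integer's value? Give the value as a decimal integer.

-1607143246

Little-endian: lowest address holds the least-significant byte.
Reassemble most-significant byte first: A0 34 F0 B2 → 0xA034F0B2.
Top bit is set, so as a signed 32-bit value this is 0xA034F0B2 − 2^32 = -1607143246.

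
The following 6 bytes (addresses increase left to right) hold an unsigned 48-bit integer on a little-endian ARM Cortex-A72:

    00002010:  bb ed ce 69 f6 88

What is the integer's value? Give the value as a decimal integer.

Little-endian stores the least-significant byte at the lowest address.
Reassemble most-significant byte first: 88 F6 69 CE ED BB → 0x88F669CEEDBB.
0x88F669CEEDBB = 150591918501307.

150591918501307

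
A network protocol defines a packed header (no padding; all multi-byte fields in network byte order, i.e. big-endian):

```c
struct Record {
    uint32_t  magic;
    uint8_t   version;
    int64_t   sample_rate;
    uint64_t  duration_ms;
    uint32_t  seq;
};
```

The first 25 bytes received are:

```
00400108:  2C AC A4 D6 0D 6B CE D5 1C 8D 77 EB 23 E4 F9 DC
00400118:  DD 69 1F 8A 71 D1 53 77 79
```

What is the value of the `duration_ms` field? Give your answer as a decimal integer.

16499461553358080625

`duration_ms` follows `magic` (4 B), `version` (1 B), `sample_rate` (8 B), so it starts at offset 4 + 1 + 8 = 13 and occupies 8 bytes.
Bytes at offsets 13..20: E4 F9 DC DD 69 1F 8A 71.
Big-endian: lowest address holds the most-significant byte.
The bytes are already most-significant first: 0xE4F9DCDD691F8A71.
0xE4F9DCDD691F8A71 = 16499461553358080625.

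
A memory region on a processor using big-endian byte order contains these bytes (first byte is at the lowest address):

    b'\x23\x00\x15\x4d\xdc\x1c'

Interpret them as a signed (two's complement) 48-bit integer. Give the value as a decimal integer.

38483264396316

Big-endian stores the most-significant byte at the lowest address.
The bytes are already most-significant first: 0x2300154DDC1C.
0x2300154DDC1C = 38483264396316.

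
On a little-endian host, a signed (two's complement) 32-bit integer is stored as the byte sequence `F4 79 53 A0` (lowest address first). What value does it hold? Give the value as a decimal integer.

-1605142028

In little-endian order the low byte comes first in memory.
Reassemble most-significant byte first: A0 53 79 F4 → 0xA05379F4.
Top bit is set, so as a signed 32-bit value this is 0xA05379F4 − 2^32 = -1605142028.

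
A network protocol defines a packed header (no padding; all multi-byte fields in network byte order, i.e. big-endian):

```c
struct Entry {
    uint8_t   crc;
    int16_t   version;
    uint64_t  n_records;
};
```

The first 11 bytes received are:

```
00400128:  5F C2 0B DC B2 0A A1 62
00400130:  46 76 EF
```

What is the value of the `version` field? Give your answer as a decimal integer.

`version` follows `crc` (1 byte), so it starts at byte offset 1 and occupies 2 bytes.
Bytes at offsets 1..2: C2 0B.
In big-endian order the high byte comes first in memory.
The bytes are already most-significant first: 0xC20B.
Top bit is set, so as a signed 16-bit value this is 0xC20B − 2^16 = -15861.

-15861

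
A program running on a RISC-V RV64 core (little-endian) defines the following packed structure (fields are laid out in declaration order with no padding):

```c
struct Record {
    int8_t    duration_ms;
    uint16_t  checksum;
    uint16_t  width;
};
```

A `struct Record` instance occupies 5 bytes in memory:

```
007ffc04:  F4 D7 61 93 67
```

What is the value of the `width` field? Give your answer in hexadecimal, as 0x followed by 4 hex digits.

0x6793

`width` follows `duration_ms` (1 B), `checksum` (2 B), so it starts at offset 1 + 2 = 3 and occupies 2 bytes.
Bytes at offsets 3..4: 93 67.
In little-endian order the low byte comes first in memory.
Reassemble most-significant byte first: 67 93 → 0x6793.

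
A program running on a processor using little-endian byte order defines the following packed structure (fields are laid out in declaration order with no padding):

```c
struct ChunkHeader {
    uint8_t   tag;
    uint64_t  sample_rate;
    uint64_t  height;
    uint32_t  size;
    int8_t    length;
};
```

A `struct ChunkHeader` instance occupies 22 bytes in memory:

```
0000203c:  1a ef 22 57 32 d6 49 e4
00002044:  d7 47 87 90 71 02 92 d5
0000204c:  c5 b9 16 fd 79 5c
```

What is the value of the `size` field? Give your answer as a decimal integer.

2046629561

`size` follows `tag` (1 B), `sample_rate` (8 B), `height` (8 B), so it starts at offset 1 + 8 + 8 = 17 and occupies 4 bytes.
Bytes at offsets 17..20: B9 16 FD 79.
In little-endian order the low byte comes first in memory.
Reassemble most-significant byte first: 79 FD 16 B9 → 0x79FD16B9.
0x79FD16B9 = 2046629561.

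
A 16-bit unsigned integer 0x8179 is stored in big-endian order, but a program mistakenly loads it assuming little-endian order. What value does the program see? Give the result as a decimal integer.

31105

Stored big-endian, the bytes at ascending addresses are 81 79.
Read back as little-endian, the first byte is least significant, giving 0x7981.
0x7981 = 31105.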